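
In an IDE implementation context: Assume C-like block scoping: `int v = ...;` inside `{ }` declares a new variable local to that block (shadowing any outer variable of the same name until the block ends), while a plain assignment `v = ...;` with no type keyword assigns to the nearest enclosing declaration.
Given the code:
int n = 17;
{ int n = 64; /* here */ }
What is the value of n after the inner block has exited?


Analyzing scoping rules:
Outer scope: declares n = 17
Inner block: 'int n = 64;' declares a NEW n that shadows the outer one
When the block exits the inner n goes out of scope; the outer n was never modified -> 17
Result: 17

17


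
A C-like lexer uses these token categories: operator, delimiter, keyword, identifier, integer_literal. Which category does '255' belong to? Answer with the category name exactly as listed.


Token: '255'
Checking categories:
  identifier: no
  integer_literal: YES
  operator: no
  keyword: no
  delimiter: no
Category: integer_literal

integer_literal


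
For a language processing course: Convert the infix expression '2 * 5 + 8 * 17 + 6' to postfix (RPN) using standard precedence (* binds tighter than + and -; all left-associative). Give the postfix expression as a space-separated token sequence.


Applying the shunting-yard algorithm:
  Operand 2 -> output
  Push '*' onto operator stack -> op-stack: [*]
  Operand 5 -> output
  See '+' (prec 1); top '*' (prec 2) >= it -> pop '*' to output
  Push '+' onto operator stack -> op-stack: [+]
  Operand 8 -> output
  Push '*' onto operator stack -> op-stack: [+, *]
  Operand 17 -> output
  See '+' (prec 1); top '*' (prec 2) >= it -> pop '*' to output
  See '+' (prec 1); top '+' (prec 1) >= it -> pop '+' to output
  Push '+' onto operator stack -> op-stack: [+]
  Operand 6 -> output
  End of input: pop '+' to output
Postfix result: 2 5 * 8 17 * + 6 +

2 5 * 8 17 * + 6 +


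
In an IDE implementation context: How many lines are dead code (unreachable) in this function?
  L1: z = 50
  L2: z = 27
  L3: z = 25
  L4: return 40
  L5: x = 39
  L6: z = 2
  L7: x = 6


Analyzing control flow:
  L1: reachable (before return)
  L2: reachable (before return)
  L3: reachable (before return)
  L4: reachable (return statement)
  L5: DEAD (after return at L4)
  L6: DEAD (after return at L4)
  L7: DEAD (after return at L4)
Return at L4, total lines = 7
Dead lines: L5 through L7
Count: 3

3


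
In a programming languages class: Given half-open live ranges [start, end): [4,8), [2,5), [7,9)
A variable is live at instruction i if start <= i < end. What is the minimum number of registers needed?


Live ranges:
  Var0: [4, 8)
  Var1: [2, 5)
  Var2: [7, 9)
Sweep-line events (position, delta, active):
  pos=2 start -> active=1
  pos=4 start -> active=2
  pos=5 end -> active=1
  pos=7 start -> active=2
  pos=8 end -> active=1
  pos=9 end -> active=0
Maximum simultaneous active: 2
Minimum registers needed: 2

2


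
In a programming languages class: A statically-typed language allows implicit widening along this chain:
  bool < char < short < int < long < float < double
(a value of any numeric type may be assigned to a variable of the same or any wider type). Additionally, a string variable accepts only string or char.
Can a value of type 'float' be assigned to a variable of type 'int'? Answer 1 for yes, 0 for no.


Target variable type: int
Source value type: float
Numeric ranks: float=5, int=3
Widening allowed iff rank(source) <= rank(target): 5 <= 3? No
Result: 0

0


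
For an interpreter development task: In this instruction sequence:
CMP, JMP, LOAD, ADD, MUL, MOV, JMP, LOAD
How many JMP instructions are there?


Scanning instruction sequence for JMP:
  Position 1: CMP
  Position 2: JMP <- MATCH
  Position 3: LOAD
  Position 4: ADD
  Position 5: MUL
  Position 6: MOV
  Position 7: JMP <- MATCH
  Position 8: LOAD
Matches at positions: [2, 7]
Total JMP count: 2

2


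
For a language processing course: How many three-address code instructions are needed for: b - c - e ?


Expression: b - c - e
Generating three-address code (respecting * over +/- precedence):
  Instruction 1: t1 = b - c
  Instruction 2: t2 = t1 - e
Total instructions: 2

2


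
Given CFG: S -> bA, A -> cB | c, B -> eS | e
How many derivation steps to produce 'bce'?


Grammar: S -> bA, A -> cB | c, B -> eS | e
Deriving 'bce':
Step 1: S -> bA => bA
Step 2: A -> cB => bcB
Step 3: B -> e => bce
Total derivation steps: 3

3


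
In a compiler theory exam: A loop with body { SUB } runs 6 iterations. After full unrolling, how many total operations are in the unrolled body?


Loop body operations: SUB (1 op per iteration)
Unrolling 6 iterations:
  Iteration 1: SUB (1 ops)
  Iteration 2: SUB (1 ops)
  Iteration 3: SUB (1 ops)
  Iteration 4: SUB (1 ops)
  Iteration 5: SUB (1 ops)
  Iteration 6: SUB (1 ops)
Total: 6 iterations * 1 ops/iter = 6 operations

6


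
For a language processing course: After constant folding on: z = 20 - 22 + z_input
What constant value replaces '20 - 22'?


Identifying constant sub-expression:
  Original: z = 20 - 22 + z_input
  20 and 22 are both compile-time constants
  Evaluating: 20 - 22 = -2
  After folding: z = -2 + z_input

-2


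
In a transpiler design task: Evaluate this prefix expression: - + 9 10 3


Parsing prefix expression: - + 9 10 3
Step 1: Innermost operation '+ 9 10'
  9 + 10 = 19
Step 2: Outer operation '- [19] 3'
  19 - 3 = 16

16


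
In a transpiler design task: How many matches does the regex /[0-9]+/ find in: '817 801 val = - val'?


Pattern: /[0-9]+/ (int literals)
Input: '817 801 val = - val'
Scanning for matches:
  Match 1: '817'
  Match 2: '801'
Total matches: 2

2


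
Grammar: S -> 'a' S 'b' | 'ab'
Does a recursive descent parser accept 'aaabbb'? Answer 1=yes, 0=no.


Grammar accepts strings of the form a^n b^n (n >= 1)
Word: 'aaabbb'
Counting: 3 a's and 3 b's
Check: 3 == 3? Yes
Derivation (S -> aSb applied 2 time(s), then S -> ab): S => aSb => aaSbb => aaabbb
Accepted

1


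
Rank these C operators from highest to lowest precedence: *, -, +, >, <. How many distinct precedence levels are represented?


Looking up precedence for each operator:
  * -> precedence 6
  - -> precedence 5
  + -> precedence 5
  > -> precedence 4
  < -> precedence 4
Sorted highest to lowest: *, -, +, >, <
Distinct precedence values: [6, 5, 4]
Number of distinct levels: 3

3


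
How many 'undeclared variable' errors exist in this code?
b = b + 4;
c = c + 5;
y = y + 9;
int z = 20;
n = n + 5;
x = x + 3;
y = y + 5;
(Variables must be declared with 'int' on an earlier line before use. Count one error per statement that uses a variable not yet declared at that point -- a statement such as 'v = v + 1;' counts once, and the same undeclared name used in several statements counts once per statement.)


Scanning code line by line:
  Line 1: use 'b' -> ERROR (undeclared)
  Line 2: use 'c' -> ERROR (undeclared)
  Line 3: use 'y' -> ERROR (undeclared)
  Line 4: declare 'z' -> declared = ['z']
  Line 5: use 'n' -> ERROR (undeclared)
  Line 6: use 'x' -> ERROR (undeclared)
  Line 7: use 'y' -> ERROR (undeclared)
Total undeclared variable errors: 6

6


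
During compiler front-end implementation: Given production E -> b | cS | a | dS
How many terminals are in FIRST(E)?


Production: E -> b | cS | a | dS
Examining each alternative for leading terminals:
  E -> b : first terminal = 'b'
  E -> cS : first terminal = 'c'
  E -> a : first terminal = 'a'
  E -> dS : first terminal = 'd'
FIRST(E) = {a, b, c, d}
Count: 4

4


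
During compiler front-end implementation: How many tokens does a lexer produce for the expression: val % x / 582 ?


Scanning 'val % x / 582'
Token 1: 'val' -> identifier
Token 2: '%' -> operator
Token 3: 'x' -> identifier
Token 4: '/' -> operator
Token 5: '582' -> integer_literal
Total tokens: 5

5


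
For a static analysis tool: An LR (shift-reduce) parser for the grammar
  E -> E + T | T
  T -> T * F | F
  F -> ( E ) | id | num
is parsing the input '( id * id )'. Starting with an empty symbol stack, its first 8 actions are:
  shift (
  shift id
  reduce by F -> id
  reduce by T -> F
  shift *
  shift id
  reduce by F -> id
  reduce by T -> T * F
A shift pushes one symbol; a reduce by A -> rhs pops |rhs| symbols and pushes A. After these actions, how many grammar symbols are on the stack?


Tracking the symbol stack through each action:
  Action 1: shift '(' : push -> stack = [(] (size 1)
  Action 2: shift 'id' : push -> stack = [(, id] (size 2)
  Action 3: reduce by F -> id : pop 1, push F -> stack = [(, F] (size 2)
  Action 4: reduce by T -> F : pop 1, push T -> stack = [(, T] (size 2)
  Action 5: shift '*' : push -> stack = [(, T, *] (size 3)
  Action 6: shift 'id' : push -> stack = [(, T, *, id] (size 4)
  Action 7: reduce by F -> id : pop 1, push F -> stack = [(, T, *, F] (size 4)
  Action 8: reduce by T -> T * F : pop 3, push T -> stack = [(, T] (size 2)
Final stack size: 2

2


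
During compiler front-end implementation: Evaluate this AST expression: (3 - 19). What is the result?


Expression: (3 - 19)
Evaluating step by step:
  3 - 19 = -16
Result: -16

-16


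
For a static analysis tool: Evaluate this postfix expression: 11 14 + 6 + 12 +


Processing tokens left to right:
Push 11, Push 14
Pop 11 and 14, compute 11 + 14 = 25, push 25
Push 6
Pop 25 and 6, compute 25 + 6 = 31, push 31
Push 12
Pop 31 and 12, compute 31 + 12 = 43, push 43
Stack result: 43

43


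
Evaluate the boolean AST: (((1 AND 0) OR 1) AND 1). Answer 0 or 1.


Step 1: Evaluate inner node
  1 AND 0 = 0
Step 2: Evaluate next node
  0 OR 1 = 1
Step 3: Evaluate root node
  1 AND 1 = 1

1


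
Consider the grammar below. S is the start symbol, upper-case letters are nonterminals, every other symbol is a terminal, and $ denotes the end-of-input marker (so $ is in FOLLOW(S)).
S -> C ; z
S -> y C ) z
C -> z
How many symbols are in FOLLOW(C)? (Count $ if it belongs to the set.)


S is the start symbol and does not occur in any rule body, so FOLLOW(S) = {$}.
Examining every occurrence of C in a rule body:
  S -> C ; z : C is followed by terminal ';' -> add ';'
  S -> y C ) z : C is followed by terminal ')' -> add ')'
  C -> z : C does not occur in the body -> contributes nothing
FOLLOW(C) = {), ;}
Count: 2

2


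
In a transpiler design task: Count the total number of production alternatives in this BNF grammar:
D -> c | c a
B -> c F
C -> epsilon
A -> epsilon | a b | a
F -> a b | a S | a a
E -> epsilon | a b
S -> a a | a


Counting alternatives per rule:
  D: 2 alternative(s)
  B: 1 alternative(s)
  C: 1 alternative(s)
  A: 3 alternative(s)
  F: 3 alternative(s)
  E: 2 alternative(s)
  S: 2 alternative(s)
Sum: 2 + 1 + 1 + 3 + 3 + 2 + 2 = 14

14


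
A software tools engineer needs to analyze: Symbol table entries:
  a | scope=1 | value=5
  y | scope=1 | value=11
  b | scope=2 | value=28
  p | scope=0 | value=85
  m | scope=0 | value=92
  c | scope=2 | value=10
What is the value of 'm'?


Searching symbol table for 'm':
  a | scope=1 | value=5
  y | scope=1 | value=11
  b | scope=2 | value=28
  p | scope=0 | value=85
  m | scope=0 | value=92 <- MATCH
  c | scope=2 | value=10
Found 'm' at scope 0 with value 92

92


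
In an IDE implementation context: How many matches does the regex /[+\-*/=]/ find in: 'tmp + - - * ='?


Pattern: /[+\-*/=]/ (operators)
Input: 'tmp + - - * ='
Scanning for matches:
  Match 1: '+'
  Match 2: '-'
  Match 3: '-'
  Match 4: '*'
  Match 5: '='
Total matches: 5

5


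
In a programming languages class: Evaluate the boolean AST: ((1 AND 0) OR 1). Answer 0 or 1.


Step 1: Evaluate inner node
  1 AND 0 = 0
Step 2: Evaluate root node
  0 OR 1 = 1

1


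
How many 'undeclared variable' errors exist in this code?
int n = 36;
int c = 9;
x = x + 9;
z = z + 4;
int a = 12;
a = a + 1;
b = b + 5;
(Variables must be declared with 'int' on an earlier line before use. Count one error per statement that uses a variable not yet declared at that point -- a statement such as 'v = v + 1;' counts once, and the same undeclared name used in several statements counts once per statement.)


Scanning code line by line:
  Line 1: declare 'n' -> declared = ['n']
  Line 2: declare 'c' -> declared = ['c', 'n']
  Line 3: use 'x' -> ERROR (undeclared)
  Line 4: use 'z' -> ERROR (undeclared)
  Line 5: declare 'a' -> declared = ['a', 'c', 'n']
  Line 6: use 'a' -> OK (declared)
  Line 7: use 'b' -> ERROR (undeclared)
Total undeclared variable errors: 3

3


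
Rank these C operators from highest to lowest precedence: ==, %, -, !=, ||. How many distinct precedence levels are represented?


Looking up precedence for each operator:
  == -> precedence 3
  % -> precedence 6
  - -> precedence 5
  != -> precedence 3
  || -> precedence 1
Sorted highest to lowest: %, -, ==, !=, ||
Distinct precedence values: [6, 5, 3, 1]
Number of distinct levels: 4

4


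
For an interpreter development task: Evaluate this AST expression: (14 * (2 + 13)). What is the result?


Expression: (14 * (2 + 13))
Evaluating step by step:
  2 + 13 = 15
  14 * 15 = 210
Result: 210

210


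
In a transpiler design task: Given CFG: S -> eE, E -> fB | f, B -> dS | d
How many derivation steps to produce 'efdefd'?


Grammar: S -> eE, E -> fB | f, B -> dS | d
Deriving 'efdefd':
Step 1: S -> eE => eE
Step 2: E -> fB => efB
Step 3: B -> dS => efdS
Step 4: S -> eE => efdeE
Step 5: E -> fB => efdefB
Step 6: B -> d => efdefd
Total derivation steps: 6

6


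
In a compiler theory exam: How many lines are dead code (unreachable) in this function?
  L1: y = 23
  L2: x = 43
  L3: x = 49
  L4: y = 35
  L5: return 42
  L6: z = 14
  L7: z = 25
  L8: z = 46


Analyzing control flow:
  L1: reachable (before return)
  L2: reachable (before return)
  L3: reachable (before return)
  L4: reachable (before return)
  L5: reachable (return statement)
  L6: DEAD (after return at L5)
  L7: DEAD (after return at L5)
  L8: DEAD (after return at L5)
Return at L5, total lines = 8
Dead lines: L6 through L8
Count: 3

3


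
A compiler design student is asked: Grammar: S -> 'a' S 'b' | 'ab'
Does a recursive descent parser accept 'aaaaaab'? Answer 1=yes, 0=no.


Grammar accepts strings of the form a^n b^n (n >= 1)
Word: 'aaaaaab'
Counting: 6 a's and 1 b's
Check: 6 == 1? No
Mismatch: a-count != b-count
Rejected

0


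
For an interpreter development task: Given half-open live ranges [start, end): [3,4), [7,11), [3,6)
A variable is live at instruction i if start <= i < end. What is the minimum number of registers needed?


Live ranges:
  Var0: [3, 4)
  Var1: [7, 11)
  Var2: [3, 6)
Sweep-line events (position, delta, active):
  pos=3 start -> active=1
  pos=3 start -> active=2
  pos=4 end -> active=1
  pos=6 end -> active=0
  pos=7 start -> active=1
  pos=11 end -> active=0
Maximum simultaneous active: 2
Minimum registers needed: 2

2


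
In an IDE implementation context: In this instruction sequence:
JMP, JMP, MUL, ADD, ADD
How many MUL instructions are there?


Scanning instruction sequence for MUL:
  Position 1: JMP
  Position 2: JMP
  Position 3: MUL <- MATCH
  Position 4: ADD
  Position 5: ADD
Matches at positions: [3]
Total MUL count: 1

1


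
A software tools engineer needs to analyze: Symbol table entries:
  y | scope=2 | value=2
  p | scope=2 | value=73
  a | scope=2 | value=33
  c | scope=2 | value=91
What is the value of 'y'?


Searching symbol table for 'y':
  y | scope=2 | value=2 <- MATCH
  p | scope=2 | value=73
  a | scope=2 | value=33
  c | scope=2 | value=91
Found 'y' at scope 2 with value 2

2


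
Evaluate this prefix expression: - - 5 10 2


Parsing prefix expression: - - 5 10 2
Step 1: Innermost operation '- 5 10'
  5 - 10 = -5
Step 2: Outer operation '- [-5] 2'
  -5 - 2 = -7

-7


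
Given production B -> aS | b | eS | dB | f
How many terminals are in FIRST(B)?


Production: B -> aS | b | eS | dB | f
Examining each alternative for leading terminals:
  B -> aS : first terminal = 'a'
  B -> b : first terminal = 'b'
  B -> eS : first terminal = 'e'
  B -> dB : first terminal = 'd'
  B -> f : first terminal = 'f'
FIRST(B) = {a, b, d, e, f}
Count: 5

5


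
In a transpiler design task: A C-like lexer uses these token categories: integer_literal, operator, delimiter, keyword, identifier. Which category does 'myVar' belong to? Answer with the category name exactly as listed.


Token: 'myVar'
Checking categories:
  identifier: YES
  integer_literal: no
  operator: no
  keyword: no
  delimiter: no
Category: identifier

identifier


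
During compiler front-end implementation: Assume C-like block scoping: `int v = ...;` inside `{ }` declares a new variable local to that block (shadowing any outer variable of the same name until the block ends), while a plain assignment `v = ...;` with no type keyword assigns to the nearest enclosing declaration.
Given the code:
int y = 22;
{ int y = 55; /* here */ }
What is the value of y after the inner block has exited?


Analyzing scoping rules:
Outer scope: declares y = 22
Inner block: 'int y = 55;' declares a NEW y that shadows the outer one
When the block exits the inner y goes out of scope; the outer y was never modified -> 22
Result: 22

22


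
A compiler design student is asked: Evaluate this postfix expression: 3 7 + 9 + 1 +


Processing tokens left to right:
Push 3, Push 7
Pop 3 and 7, compute 3 + 7 = 10, push 10
Push 9
Pop 10 and 9, compute 10 + 9 = 19, push 19
Push 1
Pop 19 and 1, compute 19 + 1 = 20, push 20
Stack result: 20

20


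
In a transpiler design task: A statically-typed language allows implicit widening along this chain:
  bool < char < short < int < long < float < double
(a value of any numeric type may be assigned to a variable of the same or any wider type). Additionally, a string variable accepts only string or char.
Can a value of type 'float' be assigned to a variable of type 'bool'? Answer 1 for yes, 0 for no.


Target variable type: bool
Source value type: float
Numeric ranks: float=5, bool=0
Widening allowed iff rank(source) <= rank(target): 5 <= 0? No
Result: 0

0


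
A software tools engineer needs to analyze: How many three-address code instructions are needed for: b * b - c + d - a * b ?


Expression: b * b - c + d - a * b
Generating three-address code (respecting * over +/- precedence):
  Instruction 1: t1 = b * b
  Instruction 2: t2 = a * b
  Instruction 3: t3 = t1 - c
  Instruction 4: t4 = t3 + d
  Instruction 5: t5 = t4 - t2
Total instructions: 5

5


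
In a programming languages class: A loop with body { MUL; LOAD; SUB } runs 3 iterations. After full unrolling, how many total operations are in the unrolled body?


Loop body operations: MUL, LOAD, SUB (3 ops per iteration)
Unrolling 3 iterations:
  Iteration 1: MUL, LOAD, SUB (3 ops)
  Iteration 2: MUL, LOAD, SUB (3 ops)
  Iteration 3: MUL, LOAD, SUB (3 ops)
Total: 3 iterations * 3 ops/iter = 9 operations

9


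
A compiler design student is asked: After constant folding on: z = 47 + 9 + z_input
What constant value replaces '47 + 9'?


Identifying constant sub-expression:
  Original: z = 47 + 9 + z_input
  47 and 9 are both compile-time constants
  Evaluating: 47 + 9 = 56
  After folding: z = 56 + z_input

56


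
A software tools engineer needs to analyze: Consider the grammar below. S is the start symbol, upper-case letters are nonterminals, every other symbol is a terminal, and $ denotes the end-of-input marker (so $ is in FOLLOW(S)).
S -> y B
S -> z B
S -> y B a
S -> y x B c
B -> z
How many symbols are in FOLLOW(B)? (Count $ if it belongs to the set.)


S is the start symbol and does not occur in any rule body, so FOLLOW(S) = {$}.
Examining every occurrence of B in a rule body:
  S -> y B : B is at the right end -> add FOLLOW(S) = {$}
  S -> z B : B is at the right end -> add FOLLOW(S) = {$} (already in the set)
  S -> y B a : B is followed by terminal 'a' -> add 'a'
  S -> y x B c : B is followed by terminal 'c' -> add 'c'
  B -> z : B does not occur in the body -> contributes nothing
FOLLOW(B) = {a, c, $}
Count: 3

3


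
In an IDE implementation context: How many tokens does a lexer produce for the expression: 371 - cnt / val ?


Scanning '371 - cnt / val'
Token 1: '371' -> integer_literal
Token 2: '-' -> operator
Token 3: 'cnt' -> identifier
Token 4: '/' -> operator
Token 5: 'val' -> identifier
Total tokens: 5

5


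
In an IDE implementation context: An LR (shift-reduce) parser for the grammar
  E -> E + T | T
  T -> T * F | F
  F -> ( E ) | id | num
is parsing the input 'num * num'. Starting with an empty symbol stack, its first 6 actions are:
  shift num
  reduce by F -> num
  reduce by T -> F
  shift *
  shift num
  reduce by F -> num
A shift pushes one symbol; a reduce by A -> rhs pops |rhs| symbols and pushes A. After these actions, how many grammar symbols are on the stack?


Tracking the symbol stack through each action:
  Action 1: shift 'num' : push -> stack = [num] (size 1)
  Action 2: reduce by F -> num : pop 1, push F -> stack = [F] (size 1)
  Action 3: reduce by T -> F : pop 1, push T -> stack = [T] (size 1)
  Action 4: shift '*' : push -> stack = [T, *] (size 2)
  Action 5: shift 'num' : push -> stack = [T, *, num] (size 3)
  Action 6: reduce by F -> num : pop 1, push F -> stack = [T, *, F] (size 3)
Final stack size: 3

3


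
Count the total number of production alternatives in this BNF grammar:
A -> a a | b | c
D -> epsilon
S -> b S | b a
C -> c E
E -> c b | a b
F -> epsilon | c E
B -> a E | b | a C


Counting alternatives per rule:
  A: 3 alternative(s)
  D: 1 alternative(s)
  S: 2 alternative(s)
  C: 1 alternative(s)
  E: 2 alternative(s)
  F: 2 alternative(s)
  B: 3 alternative(s)
Sum: 3 + 1 + 2 + 1 + 2 + 2 + 3 = 14

14


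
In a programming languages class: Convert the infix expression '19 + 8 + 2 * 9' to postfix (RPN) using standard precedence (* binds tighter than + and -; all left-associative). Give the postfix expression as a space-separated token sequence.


Applying the shunting-yard algorithm:
  Operand 19 -> output
  Push '+' onto operator stack -> op-stack: [+]
  Operand 8 -> output
  See '+' (prec 1); top '+' (prec 1) >= it -> pop '+' to output
  Push '+' onto operator stack -> op-stack: [+]
  Operand 2 -> output
  Push '*' onto operator stack -> op-stack: [+, *]
  Operand 9 -> output
  End of input: pop '*' to output
  End of input: pop '+' to output
Postfix result: 19 8 + 2 9 * +

19 8 + 2 9 * +


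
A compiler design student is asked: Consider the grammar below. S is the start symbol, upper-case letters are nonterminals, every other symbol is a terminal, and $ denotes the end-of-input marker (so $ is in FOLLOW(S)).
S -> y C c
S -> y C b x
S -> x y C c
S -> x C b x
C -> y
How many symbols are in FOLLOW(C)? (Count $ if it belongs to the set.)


S is the start symbol and does not occur in any rule body, so FOLLOW(S) = {$}.
Examining every occurrence of C in a rule body:
  S -> y C c : C is followed by terminal 'c' -> add 'c'
  S -> y C b x : C is followed by terminal 'b' -> add 'b'
  S -> x y C c : C is followed by terminal 'c' -> add 'c' (already in the set)
  S -> x C b x : C is followed by terminal 'b' -> add 'b' (already in the set)
  C -> y : C does not occur in the body -> contributes nothing
FOLLOW(C) = {b, c}
Count: 2

2


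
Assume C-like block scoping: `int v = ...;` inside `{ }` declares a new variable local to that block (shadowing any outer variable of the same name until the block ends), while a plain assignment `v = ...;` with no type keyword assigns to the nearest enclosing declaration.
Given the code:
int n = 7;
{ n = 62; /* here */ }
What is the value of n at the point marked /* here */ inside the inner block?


Analyzing scoping rules:
Outer scope: declares n = 7
Inner block: 'n = 62;' has no type keyword, so it is an assignment to the outer n (no shadowing)
Inside the block, after the assignment -> 62
Result: 62

62


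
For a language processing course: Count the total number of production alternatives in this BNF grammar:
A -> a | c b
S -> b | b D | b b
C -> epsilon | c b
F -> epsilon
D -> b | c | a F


Counting alternatives per rule:
  A: 2 alternative(s)
  S: 3 alternative(s)
  C: 2 alternative(s)
  F: 1 alternative(s)
  D: 3 alternative(s)
Sum: 2 + 3 + 2 + 1 + 3 = 11

11


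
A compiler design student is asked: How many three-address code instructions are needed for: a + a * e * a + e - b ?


Expression: a + a * e * a + e - b
Generating three-address code (respecting * over +/- precedence):
  Instruction 1: t1 = a * e
  Instruction 2: t2 = t1 * a
  Instruction 3: t3 = a + t2
  Instruction 4: t4 = t3 + e
  Instruction 5: t5 = t4 - b
Total instructions: 5

5


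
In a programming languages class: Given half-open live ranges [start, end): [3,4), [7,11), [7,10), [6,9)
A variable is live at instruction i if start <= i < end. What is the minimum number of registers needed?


Live ranges:
  Var0: [3, 4)
  Var1: [7, 11)
  Var2: [7, 10)
  Var3: [6, 9)
Sweep-line events (position, delta, active):
  pos=3 start -> active=1
  pos=4 end -> active=0
  pos=6 start -> active=1
  pos=7 start -> active=2
  pos=7 start -> active=3
  pos=9 end -> active=2
  pos=10 end -> active=1
  pos=11 end -> active=0
Maximum simultaneous active: 3
Minimum registers needed: 3

3


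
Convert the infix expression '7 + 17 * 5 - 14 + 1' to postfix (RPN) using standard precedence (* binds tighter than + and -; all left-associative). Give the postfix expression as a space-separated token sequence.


Applying the shunting-yard algorithm:
  Operand 7 -> output
  Push '+' onto operator stack -> op-stack: [+]
  Operand 17 -> output
  Push '*' onto operator stack -> op-stack: [+, *]
  Operand 5 -> output
  See '-' (prec 1); top '*' (prec 2) >= it -> pop '*' to output
  See '-' (prec 1); top '+' (prec 1) >= it -> pop '+' to output
  Push '-' onto operator stack -> op-stack: [-]
  Operand 14 -> output
  See '+' (prec 1); top '-' (prec 1) >= it -> pop '-' to output
  Push '+' onto operator stack -> op-stack: [+]
  Operand 1 -> output
  End of input: pop '+' to output
Postfix result: 7 17 5 * + 14 - 1 +

7 17 5 * + 14 - 1 +


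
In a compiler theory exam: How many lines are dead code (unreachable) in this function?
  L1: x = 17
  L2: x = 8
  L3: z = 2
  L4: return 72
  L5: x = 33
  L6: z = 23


Analyzing control flow:
  L1: reachable (before return)
  L2: reachable (before return)
  L3: reachable (before return)
  L4: reachable (return statement)
  L5: DEAD (after return at L4)
  L6: DEAD (after return at L4)
Return at L4, total lines = 6
Dead lines: L5 through L6
Count: 2

2


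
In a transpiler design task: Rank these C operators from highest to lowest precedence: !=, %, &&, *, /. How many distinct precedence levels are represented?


Looking up precedence for each operator:
  != -> precedence 3
  % -> precedence 6
  && -> precedence 2
  * -> precedence 6
  / -> precedence 6
Sorted highest to lowest: %, *, /, !=, &&
Distinct precedence values: [6, 3, 2]
Number of distinct levels: 3

3


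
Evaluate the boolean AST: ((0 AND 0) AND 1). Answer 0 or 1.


Step 1: Evaluate inner node
  0 AND 0 = 0
Step 2: Evaluate root node
  0 AND 1 = 0

0


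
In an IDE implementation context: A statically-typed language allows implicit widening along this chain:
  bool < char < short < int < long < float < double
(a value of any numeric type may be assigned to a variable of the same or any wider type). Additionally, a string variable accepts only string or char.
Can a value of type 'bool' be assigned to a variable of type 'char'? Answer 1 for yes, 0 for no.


Target variable type: char
Source value type: bool
Numeric ranks: bool=0, char=1
Widening allowed iff rank(source) <= rank(target): 0 <= 1? Yes
Result: 1

1


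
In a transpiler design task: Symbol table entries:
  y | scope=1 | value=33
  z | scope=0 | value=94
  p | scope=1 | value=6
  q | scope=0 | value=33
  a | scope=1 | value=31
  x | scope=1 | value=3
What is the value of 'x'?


Searching symbol table for 'x':
  y | scope=1 | value=33
  z | scope=0 | value=94
  p | scope=1 | value=6
  q | scope=0 | value=33
  a | scope=1 | value=31
  x | scope=1 | value=3 <- MATCH
Found 'x' at scope 1 with value 3

3


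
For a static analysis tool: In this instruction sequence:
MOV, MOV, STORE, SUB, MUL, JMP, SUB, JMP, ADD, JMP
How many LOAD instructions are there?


Scanning instruction sequence for LOAD:
  Position 1: MOV
  Position 2: MOV
  Position 3: STORE
  Position 4: SUB
  Position 5: MUL
  Position 6: JMP
  Position 7: SUB
  Position 8: JMP
  Position 9: ADD
  Position 10: JMP
Matches at positions: []
Total LOAD count: 0

0


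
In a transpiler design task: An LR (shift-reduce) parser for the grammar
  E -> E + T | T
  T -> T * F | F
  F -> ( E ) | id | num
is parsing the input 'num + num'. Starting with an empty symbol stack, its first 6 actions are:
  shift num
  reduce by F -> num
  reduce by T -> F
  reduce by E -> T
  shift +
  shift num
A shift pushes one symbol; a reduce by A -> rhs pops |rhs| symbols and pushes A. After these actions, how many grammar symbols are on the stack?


Tracking the symbol stack through each action:
  Action 1: shift 'num' : push -> stack = [num] (size 1)
  Action 2: reduce by F -> num : pop 1, push F -> stack = [F] (size 1)
  Action 3: reduce by T -> F : pop 1, push T -> stack = [T] (size 1)
  Action 4: reduce by E -> T : pop 1, push E -> stack = [E] (size 1)
  Action 5: shift '+' : push -> stack = [E, +] (size 2)
  Action 6: shift 'num' : push -> stack = [E, +, num] (size 3)
Final stack size: 3

3


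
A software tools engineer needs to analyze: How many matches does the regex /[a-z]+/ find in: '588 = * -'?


Pattern: /[a-z]+/ (identifiers)
Input: '588 = * -'
Scanning for matches:
Total matches: 0

0


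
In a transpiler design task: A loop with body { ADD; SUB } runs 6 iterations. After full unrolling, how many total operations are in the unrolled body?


Loop body operations: ADD, SUB (2 ops per iteration)
Unrolling 6 iterations:
  Iteration 1: ADD, SUB (2 ops)
  Iteration 2: ADD, SUB (2 ops)
  Iteration 3: ADD, SUB (2 ops)
  Iteration 4: ADD, SUB (2 ops)
  Iteration 5: ADD, SUB (2 ops)
  Iteration 6: ADD, SUB (2 ops)
Total: 6 iterations * 2 ops/iter = 12 operations

12


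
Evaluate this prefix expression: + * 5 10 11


Parsing prefix expression: + * 5 10 11
Step 1: Innermost operation '* 5 10'
  5 * 10 = 50
Step 2: Outer operation '+ [50] 11'
  50 + 11 = 61

61


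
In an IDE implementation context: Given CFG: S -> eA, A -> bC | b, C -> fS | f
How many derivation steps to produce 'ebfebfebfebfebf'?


Grammar: S -> eA, A -> bC | b, C -> fS | f
Deriving 'ebfebfebfebfebf':
Step 1: S -> eA => eA
Step 2: A -> bC => ebC
Step 3: C -> fS => ebfS
Step 4: S -> eA => ebfeA
Step 5: A -> bC => ebfebC
Step 6: C -> fS => ebfebfS
Step 7: S -> eA => ebfebfeA
Step 8: A -> bC => ebfebfebC
Step 9: C -> fS => ebfebfebfS
Step 10: S -> eA => ebfebfebfeA
Step 11: A -> bC => ebfebfebfebC
Step 12: C -> fS => ebfebfebfebfS
Step 13: S -> eA => ebfebfebfebfeA
Step 14: A -> bC => ebfebfebfebfebC
Step 15: C -> f => ebfebfebfebfebf
Total derivation steps: 15

15


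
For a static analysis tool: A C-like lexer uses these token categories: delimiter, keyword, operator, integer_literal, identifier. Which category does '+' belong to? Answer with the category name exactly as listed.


Token: '+'
Checking categories:
  identifier: no
  integer_literal: no
  operator: YES
  keyword: no
  delimiter: no
Category: operator

operator


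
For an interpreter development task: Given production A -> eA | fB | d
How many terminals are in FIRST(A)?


Production: A -> eA | fB | d
Examining each alternative for leading terminals:
  A -> eA : first terminal = 'e'
  A -> fB : first terminal = 'f'
  A -> d : first terminal = 'd'
FIRST(A) = {d, e, f}
Count: 3

3


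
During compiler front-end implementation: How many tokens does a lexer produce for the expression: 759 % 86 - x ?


Scanning '759 % 86 - x'
Token 1: '759' -> integer_literal
Token 2: '%' -> operator
Token 3: '86' -> integer_literal
Token 4: '-' -> operator
Token 5: 'x' -> identifier
Total tokens: 5

5


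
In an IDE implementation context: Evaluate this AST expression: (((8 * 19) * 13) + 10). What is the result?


Expression: (((8 * 19) * 13) + 10)
Evaluating step by step:
  8 * 19 = 152
  152 * 13 = 1976
  1976 + 10 = 1986
Result: 1986

1986


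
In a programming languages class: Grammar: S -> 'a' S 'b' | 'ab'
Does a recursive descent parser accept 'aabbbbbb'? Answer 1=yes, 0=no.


Grammar accepts strings of the form a^n b^n (n >= 1)
Word: 'aabbbbbb'
Counting: 2 a's and 6 b's
Check: 2 == 6? No
Mismatch: a-count != b-count
Rejected

0


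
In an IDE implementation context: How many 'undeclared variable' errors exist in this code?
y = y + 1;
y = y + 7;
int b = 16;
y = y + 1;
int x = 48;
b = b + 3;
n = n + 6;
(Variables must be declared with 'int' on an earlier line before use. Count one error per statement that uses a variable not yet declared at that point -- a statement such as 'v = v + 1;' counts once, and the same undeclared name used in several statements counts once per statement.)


Scanning code line by line:
  Line 1: use 'y' -> ERROR (undeclared)
  Line 2: use 'y' -> ERROR (undeclared)
  Line 3: declare 'b' -> declared = ['b']
  Line 4: use 'y' -> ERROR (undeclared)
  Line 5: declare 'x' -> declared = ['b', 'x']
  Line 6: use 'b' -> OK (declared)
  Line 7: use 'n' -> ERROR (undeclared)
Total undeclared variable errors: 4

4


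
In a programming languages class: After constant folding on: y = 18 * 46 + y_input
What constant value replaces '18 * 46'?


Identifying constant sub-expression:
  Original: y = 18 * 46 + y_input
  18 and 46 are both compile-time constants
  Evaluating: 18 * 46 = 828
  After folding: y = 828 + y_input

828


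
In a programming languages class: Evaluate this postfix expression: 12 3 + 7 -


Processing tokens left to right:
Push 12, Push 3
Pop 12 and 3, compute 12 + 3 = 15, push 15
Push 7
Pop 15 and 7, compute 15 - 7 = 8, push 8
Stack result: 8

8


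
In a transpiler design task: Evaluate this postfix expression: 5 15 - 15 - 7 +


Processing tokens left to right:
Push 5, Push 15
Pop 5 and 15, compute 5 - 15 = -10, push -10
Push 15
Pop -10 and 15, compute -10 - 15 = -25, push -25
Push 7
Pop -25 and 7, compute -25 + 7 = -18, push -18
Stack result: -18

-18


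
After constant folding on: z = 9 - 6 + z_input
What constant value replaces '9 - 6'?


Identifying constant sub-expression:
  Original: z = 9 - 6 + z_input
  9 and 6 are both compile-time constants
  Evaluating: 9 - 6 = 3
  After folding: z = 3 + z_input

3


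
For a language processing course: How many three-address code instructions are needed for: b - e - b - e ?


Expression: b - e - b - e
Generating three-address code (respecting * over +/- precedence):
  Instruction 1: t1 = b - e
  Instruction 2: t2 = t1 - b
  Instruction 3: t3 = t2 - e
Total instructions: 3

3


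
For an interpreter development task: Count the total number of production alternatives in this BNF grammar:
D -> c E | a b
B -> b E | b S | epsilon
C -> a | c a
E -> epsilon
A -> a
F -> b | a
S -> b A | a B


Counting alternatives per rule:
  D: 2 alternative(s)
  B: 3 alternative(s)
  C: 2 alternative(s)
  E: 1 alternative(s)
  A: 1 alternative(s)
  F: 2 alternative(s)
  S: 2 alternative(s)
Sum: 2 + 3 + 2 + 1 + 1 + 2 + 2 = 13

13


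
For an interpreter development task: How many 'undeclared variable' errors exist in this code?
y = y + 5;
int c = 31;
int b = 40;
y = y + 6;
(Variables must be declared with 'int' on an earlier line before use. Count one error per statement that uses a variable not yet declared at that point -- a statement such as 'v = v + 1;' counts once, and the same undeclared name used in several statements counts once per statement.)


Scanning code line by line:
  Line 1: use 'y' -> ERROR (undeclared)
  Line 2: declare 'c' -> declared = ['c']
  Line 3: declare 'b' -> declared = ['b', 'c']
  Line 4: use 'y' -> ERROR (undeclared)
Total undeclared variable errors: 2

2


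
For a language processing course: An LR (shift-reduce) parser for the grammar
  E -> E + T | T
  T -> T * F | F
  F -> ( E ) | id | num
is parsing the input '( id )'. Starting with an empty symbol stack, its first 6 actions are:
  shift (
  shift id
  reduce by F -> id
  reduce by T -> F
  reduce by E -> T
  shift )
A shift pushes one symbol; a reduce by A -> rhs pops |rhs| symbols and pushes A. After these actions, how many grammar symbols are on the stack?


Tracking the symbol stack through each action:
  Action 1: shift '(' : push -> stack = [(] (size 1)
  Action 2: shift 'id' : push -> stack = [(, id] (size 2)
  Action 3: reduce by F -> id : pop 1, push F -> stack = [(, F] (size 2)
  Action 4: reduce by T -> F : pop 1, push T -> stack = [(, T] (size 2)
  Action 5: reduce by E -> T : pop 1, push E -> stack = [(, E] (size 2)
  Action 6: shift ')' : push -> stack = [(, E, )] (size 3)
Final stack size: 3

3


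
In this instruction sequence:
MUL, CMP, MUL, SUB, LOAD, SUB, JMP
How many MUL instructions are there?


Scanning instruction sequence for MUL:
  Position 1: MUL <- MATCH
  Position 2: CMP
  Position 3: MUL <- MATCH
  Position 4: SUB
  Position 5: LOAD
  Position 6: SUB
  Position 7: JMP
Matches at positions: [1, 3]
Total MUL count: 2

2


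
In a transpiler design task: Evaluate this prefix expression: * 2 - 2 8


Parsing prefix expression: * 2 - 2 8
Step 1: Innermost operation '- 2 8'
  2 - 8 = -6
Step 2: Outer operation '* 2 [-6]'
  2 * -6 = -12

-12


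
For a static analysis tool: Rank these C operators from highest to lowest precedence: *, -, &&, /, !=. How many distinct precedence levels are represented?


Looking up precedence for each operator:
  * -> precedence 6
  - -> precedence 5
  && -> precedence 2
  / -> precedence 6
  != -> precedence 3
Sorted highest to lowest: *, /, -, !=, &&
Distinct precedence values: [6, 5, 3, 2]
Number of distinct levels: 4

4


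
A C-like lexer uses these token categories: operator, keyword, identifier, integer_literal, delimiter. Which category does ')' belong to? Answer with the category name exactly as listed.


Token: ')'
Checking categories:
  identifier: no
  integer_literal: no
  operator: no
  keyword: no
  delimiter: YES
Category: delimiter

delimiter


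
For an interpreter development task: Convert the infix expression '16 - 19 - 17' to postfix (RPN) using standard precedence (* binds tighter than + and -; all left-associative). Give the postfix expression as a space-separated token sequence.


Applying the shunting-yard algorithm:
  Operand 16 -> output
  Push '-' onto operator stack -> op-stack: [-]
  Operand 19 -> output
  See '-' (prec 1); top '-' (prec 1) >= it -> pop '-' to output
  Push '-' onto operator stack -> op-stack: [-]
  Operand 17 -> output
  End of input: pop '-' to output
Postfix result: 16 19 - 17 -

16 19 - 17 -


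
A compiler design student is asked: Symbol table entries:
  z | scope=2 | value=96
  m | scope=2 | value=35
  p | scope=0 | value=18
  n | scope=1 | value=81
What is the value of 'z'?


Searching symbol table for 'z':
  z | scope=2 | value=96 <- MATCH
  m | scope=2 | value=35
  p | scope=0 | value=18
  n | scope=1 | value=81
Found 'z' at scope 2 with value 96

96


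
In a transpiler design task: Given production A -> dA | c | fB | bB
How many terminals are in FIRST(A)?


Production: A -> dA | c | fB | bB
Examining each alternative for leading terminals:
  A -> dA : first terminal = 'd'
  A -> c : first terminal = 'c'
  A -> fB : first terminal = 'f'
  A -> bB : first terminal = 'b'
FIRST(A) = {b, c, d, f}
Count: 4

4


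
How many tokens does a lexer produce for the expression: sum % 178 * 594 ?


Scanning 'sum % 178 * 594'
Token 1: 'sum' -> identifier
Token 2: '%' -> operator
Token 3: '178' -> integer_literal
Token 4: '*' -> operator
Token 5: '594' -> integer_literal
Total tokens: 5

5


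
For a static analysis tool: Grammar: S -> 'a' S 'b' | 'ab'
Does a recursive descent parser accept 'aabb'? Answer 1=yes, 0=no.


Grammar accepts strings of the form a^n b^n (n >= 1)
Word: 'aabb'
Counting: 2 a's and 2 b's
Check: 2 == 2? Yes
Derivation (S -> aSb applied 1 time(s), then S -> ab): S => aSb => aabb
Accepted

1
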